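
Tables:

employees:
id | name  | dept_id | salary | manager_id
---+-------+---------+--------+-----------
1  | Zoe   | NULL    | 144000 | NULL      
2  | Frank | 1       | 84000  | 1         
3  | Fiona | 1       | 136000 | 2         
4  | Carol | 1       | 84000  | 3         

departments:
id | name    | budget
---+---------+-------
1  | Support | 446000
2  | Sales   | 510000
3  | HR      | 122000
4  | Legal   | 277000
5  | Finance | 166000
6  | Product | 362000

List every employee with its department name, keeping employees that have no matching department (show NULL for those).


LEFT JOIN keeps every row from employees (the left table); where dept_id has no match in departments, the department columns become NULL. Walk through each employee:
  - employee 1 (Zoe): dept_id=NULL, no match -> kept with NULL
  - employee 2 (Frank): dept_id=1 -> matches Support
  - employee 3 (Fiona): dept_id=1 -> matches Support
  - employee 4 (Carol): dept_id=1 -> matches Support
All 4 rows appear; 1 has NULL department.

SQL:
SELECT a.name, b.name AS department
FROM employees a
LEFT JOIN departments b ON a.dept_id = b.id

Result:
name  | department
------+-----------
Zoe   | NULL      
Frank | Support   
Fiona | Support   
Carol | Support   


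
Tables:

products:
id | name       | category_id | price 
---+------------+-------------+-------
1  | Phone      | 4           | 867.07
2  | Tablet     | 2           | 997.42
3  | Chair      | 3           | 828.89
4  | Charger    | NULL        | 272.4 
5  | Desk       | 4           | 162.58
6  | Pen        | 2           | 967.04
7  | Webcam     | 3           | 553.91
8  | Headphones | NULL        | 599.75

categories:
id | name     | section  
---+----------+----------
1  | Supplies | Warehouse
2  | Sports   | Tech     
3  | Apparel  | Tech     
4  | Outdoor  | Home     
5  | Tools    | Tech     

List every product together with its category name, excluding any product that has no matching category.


INNER JOIN keeps only products rows whose category_id matches an id in categories. Walk through each product:
  - product 1 (Phone): category_id=4 -> matches Outdoor
  - product 2 (Tablet): category_id=2 -> matches Sports
  - product 3 (Chair): category_id=3 -> matches Apparel
  - product 4 (Charger): category_id=NULL, no match -> dropped
  - product 5 (Desk): category_id=4 -> matches Outdoor
  - product 6 (Pen): category_id=2 -> matches Sports
  - product 7 (Webcam): category_id=3 -> matches Apparel
  - product 8 (Headphones): category_id=NULL, no match -> dropped
So 2 of 8 rows are dropped.

SQL:
SELECT a.name, b.name AS category
FROM products a
INNER JOIN categories b ON a.category_id = b.id

Result:
name   | category
-------+---------
Phone  | Outdoor 
Tablet | Sports  
Chair  | Apparel 
Desk   | Outdoor 
Pen    | Sports  
Webcam | Apparel 


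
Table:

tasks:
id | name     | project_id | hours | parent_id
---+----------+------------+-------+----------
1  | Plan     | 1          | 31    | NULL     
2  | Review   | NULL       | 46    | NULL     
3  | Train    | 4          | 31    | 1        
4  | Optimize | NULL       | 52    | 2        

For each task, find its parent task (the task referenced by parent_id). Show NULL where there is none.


This is a self-join: tasks is joined to a second copy of itself, matching each row's parent_id to another row's id. Use LEFT JOIN so rows with parent_id=NULL are kept.
  - task 1 (Plan): parent_id=NULL -> NULL
  - task 2 (Review): parent_id=NULL -> NULL
  - task 3 (Train): parent_id=1 -> Plan
  - task 4 (Optimize): parent_id=2 -> Review

SQL:
SELECT a.name AS item, b.name AS parent
FROM tasks a
LEFT JOIN tasks b ON a.parent_id = b.id

Result:
item     | parent
---------+-------
Plan     | NULL  
Review   | NULL  
Train    | Plan  
Optimize | Review


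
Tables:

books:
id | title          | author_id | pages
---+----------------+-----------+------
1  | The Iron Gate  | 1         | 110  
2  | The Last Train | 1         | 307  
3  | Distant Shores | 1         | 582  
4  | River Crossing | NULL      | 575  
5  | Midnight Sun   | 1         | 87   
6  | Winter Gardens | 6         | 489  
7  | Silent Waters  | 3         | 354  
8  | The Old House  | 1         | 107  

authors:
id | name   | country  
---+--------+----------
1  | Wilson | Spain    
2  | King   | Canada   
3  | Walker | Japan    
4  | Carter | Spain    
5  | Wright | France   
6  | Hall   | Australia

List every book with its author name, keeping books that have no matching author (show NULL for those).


LEFT JOIN keeps every row from books (the left table); where author_id has no match in authors, the author columns become NULL. Walk through each book:
  - book 1 (The Iron Gate): author_id=1 -> matches Wilson
  - book 2 (The Last Train): author_id=1 -> matches Wilson
  - book 3 (Distant Shores): author_id=1 -> matches Wilson
  - book 4 (River Crossing): author_id=NULL, no match -> kept with NULL
  - book 5 (Midnight Sun): author_id=1 -> matches Wilson
  - book 6 (Winter Gardens): author_id=6 -> matches Hall
  - book 7 (Silent Waters): author_id=3 -> matches Walker
  - book 8 (The Old House): author_id=1 -> matches Wilson
All 8 rows appear; 1 has NULL author.

SQL:
SELECT a.title, b.name AS author
FROM books a
LEFT JOIN authors b ON a.author_id = b.id

Result:
title          | author
---------------+-------
The Iron Gate  | Wilson
The Last Train | Wilson
Distant Shores | Wilson
River Crossing | NULL  
Midnight Sun   | Wilson
Winter Gardens | Hall  
Silent Waters  | Walker
The Old House  | Wilson


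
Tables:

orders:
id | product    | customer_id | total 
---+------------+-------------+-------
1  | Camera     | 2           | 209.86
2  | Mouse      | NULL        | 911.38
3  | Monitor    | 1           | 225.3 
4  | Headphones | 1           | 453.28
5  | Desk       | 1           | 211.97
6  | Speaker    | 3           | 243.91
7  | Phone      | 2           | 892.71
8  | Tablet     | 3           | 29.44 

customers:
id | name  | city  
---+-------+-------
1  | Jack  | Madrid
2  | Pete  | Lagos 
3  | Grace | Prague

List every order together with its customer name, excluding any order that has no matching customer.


INNER JOIN keeps only orders rows whose customer_id matches an id in customers. Walk through each order:
  - order 1 (Camera): customer_id=2 -> matches Pete
  - order 2 (Mouse): customer_id=NULL, no match -> dropped
  - order 3 (Monitor): customer_id=1 -> matches Jack
  - order 4 (Headphones): customer_id=1 -> matches Jack
  - order 5 (Desk): customer_id=1 -> matches Jack
  - order 6 (Speaker): customer_id=3 -> matches Grace
  - order 7 (Phone): customer_id=2 -> matches Pete
  - order 8 (Tablet): customer_id=3 -> matches Grace
So 1 of 8 rows is dropped.

SQL:
SELECT a.product, b.name AS customer
FROM orders a
INNER JOIN customers b ON a.customer_id = b.id

Result:
product    | customer
-----------+---------
Camera     | Pete    
Monitor    | Jack    
Headphones | Jack    
Desk       | Jack    
Speaker    | Grace   
Phone      | Pete    
Tablet     | Grace   


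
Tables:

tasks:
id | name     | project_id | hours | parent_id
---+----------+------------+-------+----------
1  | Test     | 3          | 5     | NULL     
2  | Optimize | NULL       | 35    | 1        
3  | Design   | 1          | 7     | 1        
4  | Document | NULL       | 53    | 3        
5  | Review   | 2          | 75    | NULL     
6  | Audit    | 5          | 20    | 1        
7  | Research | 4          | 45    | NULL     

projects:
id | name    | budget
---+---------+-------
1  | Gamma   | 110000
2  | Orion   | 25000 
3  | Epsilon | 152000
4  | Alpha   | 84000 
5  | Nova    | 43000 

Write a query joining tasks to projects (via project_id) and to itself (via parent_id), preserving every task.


Two LEFT JOINs from the same base table tasks: one to projects via project_id, one to tasks itself via parent_id. Both are LEFT so every task is preserved.
Match against projects:
  - task 1 (Test): project_id=3 -> matches Epsilon
  - task 2 (Optimize): project_id=NULL, no match -> kept with NULL
  - task 3 (Design): project_id=1 -> matches Gamma
  - task 4 (Document): project_id=NULL, no match -> kept with NULL
  - task 5 (Review): project_id=2 -> matches Orion
  - task 6 (Audit): project_id=5 -> matches Nova
  - task 7 (Research): project_id=4 -> matches Alpha
Match against tasks (self):
  - task 1 (Test): parent_id=NULL -> NULL
  - task 2 (Optimize): parent_id=1 -> Test
  - task 3 (Design): parent_id=1 -> Test
  - task 4 (Document): parent_id=3 -> Design
  - task 5 (Review): parent_id=NULL -> NULL
  - task 6 (Audit): parent_id=1 -> Test
  - task 7 (Research): parent_id=NULL -> NULL

SQL:
SELECT a.name, b.name AS project, c.name AS parent
FROM tasks a
LEFT JOIN projects b ON a.project_id = b.id
LEFT JOIN tasks c ON a.parent_id = c.id

Result:
name     | project | parent
---------+---------+-------
Test     | Epsilon | NULL  
Optimize | NULL    | Test  
Design   | Gamma   | Test  
Document | NULL    | Design
Review   | Orion   | NULL  
Audit    | Nova    | Test  
Research | Alpha   | NULL  


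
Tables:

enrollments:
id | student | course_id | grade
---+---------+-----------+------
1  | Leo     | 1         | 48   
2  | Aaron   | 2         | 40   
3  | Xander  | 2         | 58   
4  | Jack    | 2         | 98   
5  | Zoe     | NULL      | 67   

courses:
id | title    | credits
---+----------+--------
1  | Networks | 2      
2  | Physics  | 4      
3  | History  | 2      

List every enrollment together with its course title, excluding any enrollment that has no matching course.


INNER JOIN keeps only enrollments rows whose course_id matches an id in courses. Walk through each enrollment:
  - enrollment 1 (Leo): course_id=1 -> matches Networks
  - enrollment 2 (Aaron): course_id=2 -> matches Physics
  - enrollment 3 (Xander): course_id=2 -> matches Physics
  - enrollment 4 (Jack): course_id=2 -> matches Physics
  - enrollment 5 (Zoe): course_id=NULL, no match -> dropped
So 1 of 5 rows is dropped.

SQL:
SELECT a.student, b.title AS course
FROM enrollments a
INNER JOIN courses b ON a.course_id = b.id

Result:
student | course  
--------+---------
Leo     | Networks
Aaron   | Physics 
Xander  | Physics 
Jack    | Physics 


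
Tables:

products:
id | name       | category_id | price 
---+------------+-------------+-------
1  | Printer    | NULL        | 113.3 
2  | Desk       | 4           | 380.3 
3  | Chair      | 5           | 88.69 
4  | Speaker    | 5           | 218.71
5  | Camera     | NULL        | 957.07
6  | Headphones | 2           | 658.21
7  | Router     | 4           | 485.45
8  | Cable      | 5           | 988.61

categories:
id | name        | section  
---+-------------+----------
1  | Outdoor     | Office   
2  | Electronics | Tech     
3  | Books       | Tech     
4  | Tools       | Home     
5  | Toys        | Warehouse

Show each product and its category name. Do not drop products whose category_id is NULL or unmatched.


LEFT JOIN keeps every row from products (the left table); where category_id has no match in categories, the category columns become NULL. Walk through each product:
  - product 1 (Printer): category_id=NULL, no match -> kept with NULL
  - product 2 (Desk): category_id=4 -> matches Tools
  - product 3 (Chair): category_id=5 -> matches Toys
  - product 4 (Speaker): category_id=5 -> matches Toys
  - product 5 (Camera): category_id=NULL, no match -> kept with NULL
  - product 6 (Headphones): category_id=2 -> matches Electronics
  - product 7 (Router): category_id=4 -> matches Tools
  - product 8 (Cable): category_id=5 -> matches Toys
All 8 rows appear; 2 have NULL category.

SQL:
SELECT a.name, b.name AS category
FROM products a
LEFT JOIN categories b ON a.category_id = b.id

Result:
name       | category   
-----------+------------
Printer    | NULL       
Desk       | Tools      
Chair      | Toys       
Speaker    | Toys       
Camera     | NULL       
Headphones | Electronics
Router     | Tools      
Cable      | Toys       


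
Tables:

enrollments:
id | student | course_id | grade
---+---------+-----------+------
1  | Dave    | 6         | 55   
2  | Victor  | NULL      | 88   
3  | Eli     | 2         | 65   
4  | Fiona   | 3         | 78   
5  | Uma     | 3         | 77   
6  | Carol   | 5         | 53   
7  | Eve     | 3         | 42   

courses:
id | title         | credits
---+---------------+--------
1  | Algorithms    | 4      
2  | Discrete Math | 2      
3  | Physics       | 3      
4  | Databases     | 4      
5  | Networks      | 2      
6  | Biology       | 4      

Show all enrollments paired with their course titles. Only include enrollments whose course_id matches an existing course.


INNER JOIN keeps only enrollments rows whose course_id matches an id in courses. Walk through each enrollment:
  - enrollment 1 (Dave): course_id=6 -> matches Biology
  - enrollment 2 (Victor): course_id=NULL, no match -> dropped
  - enrollment 3 (Eli): course_id=2 -> matches Discrete Math
  - enrollment 4 (Fiona): course_id=3 -> matches Physics
  - enrollment 5 (Uma): course_id=3 -> matches Physics
  - enrollment 6 (Carol): course_id=5 -> matches Networks
  - enrollment 7 (Eve): course_id=3 -> matches Physics
So 1 of 7 rows is dropped.

SQL:
SELECT a.student, b.title AS course
FROM enrollments a
INNER JOIN courses b ON a.course_id = b.id

Result:
student | course       
--------+--------------
Dave    | Biology      
Eli     | Discrete Math
Fiona   | Physics      
Uma     | Physics      
Carol   | Networks     
Eve     | Physics      


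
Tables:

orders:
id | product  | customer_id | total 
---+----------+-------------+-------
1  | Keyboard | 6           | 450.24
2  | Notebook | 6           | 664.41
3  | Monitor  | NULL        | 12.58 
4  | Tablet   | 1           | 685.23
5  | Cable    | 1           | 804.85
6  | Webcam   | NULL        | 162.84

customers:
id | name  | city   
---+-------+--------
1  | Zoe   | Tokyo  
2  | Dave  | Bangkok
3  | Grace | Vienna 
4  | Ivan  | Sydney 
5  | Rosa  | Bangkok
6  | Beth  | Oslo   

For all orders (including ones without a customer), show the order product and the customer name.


LEFT JOIN keeps every row from orders (the left table); where customer_id has no match in customers, the customer columns become NULL. Walk through each order:
  - order 1 (Keyboard): customer_id=6 -> matches Beth
  - order 2 (Notebook): customer_id=6 -> matches Beth
  - order 3 (Monitor): customer_id=NULL, no match -> kept with NULL
  - order 4 (Tablet): customer_id=1 -> matches Zoe
  - order 5 (Cable): customer_id=1 -> matches Zoe
  - order 6 (Webcam): customer_id=NULL, no match -> kept with NULL
All 6 rows appear; 2 have NULL customer.

SQL:
SELECT a.product, b.name AS customer
FROM orders a
LEFT JOIN customers b ON a.customer_id = b.id

Result:
product  | customer
---------+---------
Keyboard | Beth    
Notebook | Beth    
Monitor  | NULL    
Tablet   | Zoe     
Cable    | Zoe     
Webcam   | NULL    


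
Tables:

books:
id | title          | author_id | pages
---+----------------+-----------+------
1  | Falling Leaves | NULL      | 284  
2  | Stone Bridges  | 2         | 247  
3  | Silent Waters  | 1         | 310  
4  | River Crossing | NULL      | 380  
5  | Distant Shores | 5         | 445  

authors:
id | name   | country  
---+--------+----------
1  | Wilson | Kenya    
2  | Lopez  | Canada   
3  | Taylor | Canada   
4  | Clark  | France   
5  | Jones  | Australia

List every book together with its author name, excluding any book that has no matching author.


INNER JOIN keeps only books rows whose author_id matches an id in authors. Walk through each book:
  - book 1 (Falling Leaves): author_id=NULL, no match -> dropped
  - book 2 (Stone Bridges): author_id=2 -> matches Lopez
  - book 3 (Silent Waters): author_id=1 -> matches Wilson
  - book 4 (River Crossing): author_id=NULL, no match -> dropped
  - book 5 (Distant Shores): author_id=5 -> matches Jones
So 2 of 5 rows are dropped.

SQL:
SELECT a.title, b.name AS author
FROM books a
INNER JOIN authors b ON a.author_id = b.id

Result:
title          | author
---------------+-------
Stone Bridges  | Lopez 
Silent Waters  | Wilson
Distant Shores | Jones 


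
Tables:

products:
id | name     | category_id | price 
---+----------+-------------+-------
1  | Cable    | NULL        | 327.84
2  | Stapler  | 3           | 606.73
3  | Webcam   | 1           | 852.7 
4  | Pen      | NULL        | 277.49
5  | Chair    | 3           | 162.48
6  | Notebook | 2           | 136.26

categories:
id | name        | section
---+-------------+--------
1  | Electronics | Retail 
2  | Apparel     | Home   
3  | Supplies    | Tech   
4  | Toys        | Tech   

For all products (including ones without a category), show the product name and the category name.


LEFT JOIN keeps every row from products (the left table); where category_id has no match in categories, the category columns become NULL. Walk through each product:
  - product 1 (Cable): category_id=NULL, no match -> kept with NULL
  - product 2 (Stapler): category_id=3 -> matches Supplies
  - product 3 (Webcam): category_id=1 -> matches Electronics
  - product 4 (Pen): category_id=NULL, no match -> kept with NULL
  - product 5 (Chair): category_id=3 -> matches Supplies
  - product 6 (Notebook): category_id=2 -> matches Apparel
All 6 rows appear; 2 have NULL category.

SQL:
SELECT a.name, b.name AS category
FROM products a
LEFT JOIN categories b ON a.category_id = b.id

Result:
name     | category   
---------+------------
Cable    | NULL       
Stapler  | Supplies   
Webcam   | Electronics
Pen      | NULL       
Chair    | Supplies   
Notebook | Apparel    


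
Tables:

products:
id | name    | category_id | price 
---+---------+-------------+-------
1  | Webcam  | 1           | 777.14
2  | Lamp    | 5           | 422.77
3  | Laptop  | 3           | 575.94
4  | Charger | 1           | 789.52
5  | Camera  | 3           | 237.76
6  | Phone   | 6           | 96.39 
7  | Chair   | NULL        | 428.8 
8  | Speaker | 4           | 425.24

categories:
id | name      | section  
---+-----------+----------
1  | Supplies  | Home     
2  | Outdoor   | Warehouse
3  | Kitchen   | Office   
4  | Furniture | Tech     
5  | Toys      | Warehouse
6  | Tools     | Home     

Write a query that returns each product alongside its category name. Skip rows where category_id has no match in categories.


INNER JOIN keeps only products rows whose category_id matches an id in categories. Walk through each product:
  - product 1 (Webcam): category_id=1 -> matches Supplies
  - product 2 (Lamp): category_id=5 -> matches Toys
  - product 3 (Laptop): category_id=3 -> matches Kitchen
  - product 4 (Charger): category_id=1 -> matches Supplies
  - product 5 (Camera): category_id=3 -> matches Kitchen
  - product 6 (Phone): category_id=6 -> matches Tools
  - product 7 (Chair): category_id=NULL, no match -> dropped
  - product 8 (Speaker): category_id=4 -> matches Furniture
So 1 of 8 rows is dropped.

SQL:
SELECT a.name, b.name AS category
FROM products a
INNER JOIN categories b ON a.category_id = b.id

Result:
name    | category 
--------+----------
Webcam  | Supplies 
Lamp    | Toys     
Laptop  | Kitchen  
Charger | Supplies 
Camera  | Kitchen  
Phone   | Tools    
Speaker | Furniture


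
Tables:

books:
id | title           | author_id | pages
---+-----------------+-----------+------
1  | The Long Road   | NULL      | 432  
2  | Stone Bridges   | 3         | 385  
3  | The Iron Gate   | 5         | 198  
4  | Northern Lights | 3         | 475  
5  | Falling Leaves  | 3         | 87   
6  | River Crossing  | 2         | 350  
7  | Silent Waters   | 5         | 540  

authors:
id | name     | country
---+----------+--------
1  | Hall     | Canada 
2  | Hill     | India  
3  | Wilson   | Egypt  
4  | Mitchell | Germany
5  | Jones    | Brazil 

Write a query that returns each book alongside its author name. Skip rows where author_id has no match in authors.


INNER JOIN keeps only books rows whose author_id matches an id in authors. Walk through each book:
  - book 1 (The Long Road): author_id=NULL, no match -> dropped
  - book 2 (Stone Bridges): author_id=3 -> matches Wilson
  - book 3 (The Iron Gate): author_id=5 -> matches Jones
  - book 4 (Northern Lights): author_id=3 -> matches Wilson
  - book 5 (Falling Leaves): author_id=3 -> matches Wilson
  - book 6 (River Crossing): author_id=2 -> matches Hill
  - book 7 (Silent Waters): author_id=5 -> matches Jones
So 1 of 7 rows is dropped.

SQL:
SELECT a.title, b.name AS author
FROM books a
INNER JOIN authors b ON a.author_id = b.id

Result:
title           | author
----------------+-------
Stone Bridges   | Wilson
The Iron Gate   | Jones 
Northern Lights | Wilson
Falling Leaves  | Wilson
River Crossing  | Hill  
Silent Waters   | Jones 


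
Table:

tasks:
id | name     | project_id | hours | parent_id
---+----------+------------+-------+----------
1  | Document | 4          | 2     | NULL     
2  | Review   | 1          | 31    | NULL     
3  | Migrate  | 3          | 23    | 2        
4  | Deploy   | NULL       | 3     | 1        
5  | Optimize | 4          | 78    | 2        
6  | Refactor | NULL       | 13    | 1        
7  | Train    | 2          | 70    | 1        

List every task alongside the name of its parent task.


This is a self-join: tasks is joined to a second copy of itself, matching each row's parent_id to another row's id. Use LEFT JOIN so rows with parent_id=NULL are kept.
  - task 1 (Document): parent_id=NULL -> NULL
  - task 2 (Review): parent_id=NULL -> NULL
  - task 3 (Migrate): parent_id=2 -> Review
  - task 4 (Deploy): parent_id=1 -> Document
  - task 5 (Optimize): parent_id=2 -> Review
  - task 6 (Refactor): parent_id=1 -> Document
  - task 7 (Train): parent_id=1 -> Document

SQL:
SELECT a.name AS item, b.name AS parent
FROM tasks a
LEFT JOIN tasks b ON a.parent_id = b.id

Result:
item     | parent  
---------+---------
Document | NULL    
Review   | NULL    
Migrate  | Review  
Deploy   | Document
Optimize | Review  
Refactor | Document
Train    | Document


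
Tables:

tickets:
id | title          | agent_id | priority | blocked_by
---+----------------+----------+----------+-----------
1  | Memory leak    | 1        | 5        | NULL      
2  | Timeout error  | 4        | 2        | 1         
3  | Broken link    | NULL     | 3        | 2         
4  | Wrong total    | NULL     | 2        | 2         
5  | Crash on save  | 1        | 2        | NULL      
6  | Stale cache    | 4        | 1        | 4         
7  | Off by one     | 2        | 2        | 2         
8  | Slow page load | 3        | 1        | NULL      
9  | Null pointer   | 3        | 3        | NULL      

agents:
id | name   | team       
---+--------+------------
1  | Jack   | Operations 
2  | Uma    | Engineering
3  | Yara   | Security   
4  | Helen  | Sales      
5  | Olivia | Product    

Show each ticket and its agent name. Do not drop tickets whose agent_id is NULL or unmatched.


LEFT JOIN keeps every row from tickets (the left table); where agent_id has no match in agents, the agent columns become NULL. Walk through each ticket:
  - ticket 1 (Memory leak): agent_id=1 -> matches Jack
  - ticket 2 (Timeout error): agent_id=4 -> matches Helen
  - ticket 3 (Broken link): agent_id=NULL, no match -> kept with NULL
  - ticket 4 (Wrong total): agent_id=NULL, no match -> kept with NULL
  - ticket 5 (Crash on save): agent_id=1 -> matches Jack
  - ticket 6 (Stale cache): agent_id=4 -> matches Helen
  - ticket 7 (Off by one): agent_id=2 -> matches Uma
  - ticket 8 (Slow page load): agent_id=3 -> matches Yara
  - ticket 9 (Null pointer): agent_id=3 -> matches Yara
All 9 rows appear; 2 have NULL agent.

SQL:
SELECT a.title, b.name AS agent
FROM tickets a
LEFT JOIN agents b ON a.agent_id = b.id

Result:
title          | agent
---------------+------
Memory leak    | Jack 
Timeout error  | Helen
Broken link    | NULL 
Wrong total    | NULL 
Crash on save  | Jack 
Stale cache    | Helen
Off by one     | Uma  
Slow page load | Yara 
Null pointer   | Yara 


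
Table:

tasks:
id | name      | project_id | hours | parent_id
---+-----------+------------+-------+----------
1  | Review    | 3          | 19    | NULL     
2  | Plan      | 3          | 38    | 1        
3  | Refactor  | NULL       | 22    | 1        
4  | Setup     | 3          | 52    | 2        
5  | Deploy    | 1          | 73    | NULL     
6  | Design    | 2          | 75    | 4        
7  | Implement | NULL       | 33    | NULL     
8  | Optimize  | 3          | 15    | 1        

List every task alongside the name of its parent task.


This is a self-join: tasks is joined to a second copy of itself, matching each row's parent_id to another row's id. Use LEFT JOIN so rows with parent_id=NULL are kept.
  - task 1 (Review): parent_id=NULL -> NULL
  - task 2 (Plan): parent_id=1 -> Review
  - task 3 (Refactor): parent_id=1 -> Review
  - task 4 (Setup): parent_id=2 -> Plan
  - task 5 (Deploy): parent_id=NULL -> NULL
  - task 6 (Design): parent_id=4 -> Setup
  - task 7 (Implement): parent_id=NULL -> NULL
  - task 8 (Optimize): parent_id=1 -> Review

SQL:
SELECT a.name AS item, b.name AS parent
FROM tasks a
LEFT JOIN tasks b ON a.parent_id = b.id

Result:
item      | parent
----------+-------
Review    | NULL  
Plan      | Review
Refactor  | Review
Setup     | Plan  
Deploy    | NULL  
Design    | Setup 
Implement | NULL  
Optimize  | Review


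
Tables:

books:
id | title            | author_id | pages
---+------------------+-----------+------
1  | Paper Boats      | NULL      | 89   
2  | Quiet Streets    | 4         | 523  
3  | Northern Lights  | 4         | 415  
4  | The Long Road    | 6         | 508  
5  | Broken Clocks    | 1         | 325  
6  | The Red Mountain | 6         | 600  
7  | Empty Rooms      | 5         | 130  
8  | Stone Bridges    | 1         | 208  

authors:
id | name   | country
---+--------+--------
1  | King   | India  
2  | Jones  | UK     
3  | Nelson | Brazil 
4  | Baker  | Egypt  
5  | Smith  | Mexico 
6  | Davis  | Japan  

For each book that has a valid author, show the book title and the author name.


INNER JOIN keeps only books rows whose author_id matches an id in authors. Walk through each book:
  - book 1 (Paper Boats): author_id=NULL, no match -> dropped
  - book 2 (Quiet Streets): author_id=4 -> matches Baker
  - book 3 (Northern Lights): author_id=4 -> matches Baker
  - book 4 (The Long Road): author_id=6 -> matches Davis
  - book 5 (Broken Clocks): author_id=1 -> matches King
  - book 6 (The Red Mountain): author_id=6 -> matches Davis
  - book 7 (Empty Rooms): author_id=5 -> matches Smith
  - book 8 (Stone Bridges): author_id=1 -> matches King
So 1 of 8 rows is dropped.

SQL:
SELECT a.title, b.name AS author
FROM books a
INNER JOIN authors b ON a.author_id = b.id

Result:
title            | author
-----------------+-------
Quiet Streets    | Baker 
Northern Lights  | Baker 
The Long Road    | Davis 
Broken Clocks    | King  
The Red Mountain | Davis 
Empty Rooms      | Smith 
Stone Bridges    | King  


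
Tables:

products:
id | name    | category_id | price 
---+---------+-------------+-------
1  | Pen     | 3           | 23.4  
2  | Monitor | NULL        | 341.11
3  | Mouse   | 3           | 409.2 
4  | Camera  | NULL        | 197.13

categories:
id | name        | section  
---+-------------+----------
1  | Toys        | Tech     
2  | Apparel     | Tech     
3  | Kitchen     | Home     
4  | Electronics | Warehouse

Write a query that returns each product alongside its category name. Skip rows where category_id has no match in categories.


INNER JOIN keeps only products rows whose category_id matches an id in categories. Walk through each product:
  - product 1 (Pen): category_id=3 -> matches Kitchen
  - product 2 (Monitor): category_id=NULL, no match -> dropped
  - product 3 (Mouse): category_id=3 -> matches Kitchen
  - product 4 (Camera): category_id=NULL, no match -> dropped
So 2 of 4 rows are dropped.

SQL:
SELECT a.name, b.name AS category
FROM products a
INNER JOIN categories b ON a.category_id = b.id

Result:
name  | category
------+---------
Pen   | Kitchen 
Mouse | Kitchen 


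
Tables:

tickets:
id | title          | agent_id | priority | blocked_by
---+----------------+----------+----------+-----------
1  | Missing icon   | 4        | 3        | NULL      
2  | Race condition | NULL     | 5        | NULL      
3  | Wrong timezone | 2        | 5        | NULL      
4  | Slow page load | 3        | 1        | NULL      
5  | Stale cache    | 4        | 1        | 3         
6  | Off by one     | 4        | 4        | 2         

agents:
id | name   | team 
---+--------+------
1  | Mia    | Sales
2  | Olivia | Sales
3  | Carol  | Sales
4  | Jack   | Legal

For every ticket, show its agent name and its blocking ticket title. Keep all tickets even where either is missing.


Two LEFT JOINs from the same base table tickets: one to agents via agent_id, one to tickets itself via blocked_by. Both are LEFT so every ticket is preserved.
Match against agents:
  - ticket 1 (Missing icon): agent_id=4 -> matches Jack
  - ticket 2 (Race condition): agent_id=NULL, no match -> kept with NULL
  - ticket 3 (Wrong timezone): agent_id=2 -> matches Olivia
  - ticket 4 (Slow page load): agent_id=3 -> matches Carol
  - ticket 5 (Stale cache): agent_id=4 -> matches Jack
  - ticket 6 (Off by one): agent_id=4 -> matches Jack
Match against tickets (self):
  - ticket 1 (Missing icon): blocked_by=NULL -> NULL
  - ticket 2 (Race condition): blocked_by=NULL -> NULL
  - ticket 3 (Wrong timezone): blocked_by=NULL -> NULL
  - ticket 4 (Slow page load): blocked_by=NULL -> NULL
  - ticket 5 (Stale cache): blocked_by=3 -> Wrong timezone
  - ticket 6 (Off by one): blocked_by=2 -> Race condition

SQL:
SELECT a.title, b.name AS agent, c.title AS blocked_by
FROM tickets a
LEFT JOIN agents b ON a.agent_id = b.id
LEFT JOIN tickets c ON a.blocked_by = c.id

Result:
title          | agent  | blocked_by    
---------------+--------+---------------
Missing icon   | Jack   | NULL          
Race condition | NULL   | NULL          
Wrong timezone | Olivia | NULL          
Slow page load | Carol  | NULL          
Stale cache    | Jack   | Wrong timezone
Off by one     | Jack   | Race condition


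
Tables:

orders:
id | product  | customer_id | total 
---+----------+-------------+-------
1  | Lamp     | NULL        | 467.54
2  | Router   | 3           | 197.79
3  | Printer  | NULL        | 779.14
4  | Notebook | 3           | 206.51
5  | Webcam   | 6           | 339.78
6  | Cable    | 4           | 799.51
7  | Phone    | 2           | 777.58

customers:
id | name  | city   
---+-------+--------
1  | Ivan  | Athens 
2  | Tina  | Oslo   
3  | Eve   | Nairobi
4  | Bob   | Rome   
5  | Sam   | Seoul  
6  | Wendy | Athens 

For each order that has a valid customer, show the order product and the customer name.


INNER JOIN keeps only orders rows whose customer_id matches an id in customers. Walk through each order:
  - order 1 (Lamp): customer_id=NULL, no match -> dropped
  - order 2 (Router): customer_id=3 -> matches Eve
  - order 3 (Printer): customer_id=NULL, no match -> dropped
  - order 4 (Notebook): customer_id=3 -> matches Eve
  - order 5 (Webcam): customer_id=6 -> matches Wendy
  - order 6 (Cable): customer_id=4 -> matches Bob
  - order 7 (Phone): customer_id=2 -> matches Tina
So 2 of 7 rows are dropped.

SQL:
SELECT a.product, b.name AS customer
FROM orders a
INNER JOIN customers b ON a.customer_id = b.id

Result:
product  | customer
---------+---------
Router   | Eve     
Notebook | Eve     
Webcam   | Wendy   
Cable    | Bob     
Phone    | Tina    


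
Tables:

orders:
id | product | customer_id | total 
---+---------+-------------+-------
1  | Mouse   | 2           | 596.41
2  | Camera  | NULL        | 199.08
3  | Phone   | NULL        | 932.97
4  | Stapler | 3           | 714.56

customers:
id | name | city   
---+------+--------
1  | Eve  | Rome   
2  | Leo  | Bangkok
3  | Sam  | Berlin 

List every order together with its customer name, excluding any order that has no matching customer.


INNER JOIN keeps only orders rows whose customer_id matches an id in customers. Walk through each order:
  - order 1 (Mouse): customer_id=2 -> matches Leo
  - order 2 (Camera): customer_id=NULL, no match -> dropped
  - order 3 (Phone): customer_id=NULL, no match -> dropped
  - order 4 (Stapler): customer_id=3 -> matches Sam
So 2 of 4 rows are dropped.

SQL:
SELECT a.product, b.name AS customer
FROM orders a
INNER JOIN customers b ON a.customer_id = b.id

Result:
product | customer
--------+---------
Mouse   | Leo     
Stapler | Sam     


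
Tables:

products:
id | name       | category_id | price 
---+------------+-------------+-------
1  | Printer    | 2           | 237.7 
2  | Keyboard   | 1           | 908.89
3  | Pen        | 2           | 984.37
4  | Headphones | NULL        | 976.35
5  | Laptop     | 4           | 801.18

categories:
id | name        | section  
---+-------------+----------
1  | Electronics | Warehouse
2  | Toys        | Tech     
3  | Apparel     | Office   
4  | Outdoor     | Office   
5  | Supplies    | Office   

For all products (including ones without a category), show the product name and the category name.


LEFT JOIN keeps every row from products (the left table); where category_id has no match in categories, the category columns become NULL. Walk through each product:
  - product 1 (Printer): category_id=2 -> matches Toys
  - product 2 (Keyboard): category_id=1 -> matches Electronics
  - product 3 (Pen): category_id=2 -> matches Toys
  - product 4 (Headphones): category_id=NULL, no match -> kept with NULL
  - product 5 (Laptop): category_id=4 -> matches Outdoor
All 5 rows appear; 1 has NULL category.

SQL:
SELECT a.name, b.name AS category
FROM products a
LEFT JOIN categories b ON a.category_id = b.id

Result:
name       | category   
-----------+------------
Printer    | Toys       
Keyboard   | Electronics
Pen        | Toys       
Headphones | NULL       
Laptop     | Outdoor    


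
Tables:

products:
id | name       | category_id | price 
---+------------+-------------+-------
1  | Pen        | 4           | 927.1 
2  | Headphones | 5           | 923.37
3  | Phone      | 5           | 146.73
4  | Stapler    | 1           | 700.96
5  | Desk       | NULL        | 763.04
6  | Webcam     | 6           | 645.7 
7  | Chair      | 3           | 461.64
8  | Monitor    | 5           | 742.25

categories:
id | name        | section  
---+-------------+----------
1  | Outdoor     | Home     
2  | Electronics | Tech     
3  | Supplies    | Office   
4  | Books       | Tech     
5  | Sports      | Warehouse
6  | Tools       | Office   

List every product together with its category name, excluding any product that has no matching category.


INNER JOIN keeps only products rows whose category_id matches an id in categories. Walk through each product:
  - product 1 (Pen): category_id=4 -> matches Books
  - product 2 (Headphones): category_id=5 -> matches Sports
  - product 3 (Phone): category_id=5 -> matches Sports
  - product 4 (Stapler): category_id=1 -> matches Outdoor
  - product 5 (Desk): category_id=NULL, no match -> dropped
  - product 6 (Webcam): category_id=6 -> matches Tools
  - product 7 (Chair): category_id=3 -> matches Supplies
  - product 8 (Monitor): category_id=5 -> matches Sports
So 1 of 8 rows is dropped.

SQL:
SELECT a.name, b.name AS category
FROM products a
INNER JOIN categories b ON a.category_id = b.id

Result:
name       | category
-----------+---------
Pen        | Books   
Headphones | Sports  
Phone      | Sports  
Stapler    | Outdoor 
Webcam     | Tools   
Chair      | Supplies
Monitor    | Sports  


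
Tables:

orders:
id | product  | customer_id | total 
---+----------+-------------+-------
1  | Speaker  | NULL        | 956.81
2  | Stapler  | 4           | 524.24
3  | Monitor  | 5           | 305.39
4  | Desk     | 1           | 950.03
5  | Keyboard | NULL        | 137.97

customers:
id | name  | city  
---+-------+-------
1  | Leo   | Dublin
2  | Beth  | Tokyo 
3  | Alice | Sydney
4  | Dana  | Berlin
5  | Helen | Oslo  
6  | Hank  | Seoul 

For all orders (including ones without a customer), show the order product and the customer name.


LEFT JOIN keeps every row from orders (the left table); where customer_id has no match in customers, the customer columns become NULL. Walk through each order:
  - order 1 (Speaker): customer_id=NULL, no match -> kept with NULL
  - order 2 (Stapler): customer_id=4 -> matches Dana
  - order 3 (Monitor): customer_id=5 -> matches Helen
  - order 4 (Desk): customer_id=1 -> matches Leo
  - order 5 (Keyboard): customer_id=NULL, no match -> kept with NULL
All 5 rows appear; 2 have NULL customer.

SQL:
SELECT a.product, b.name AS customer
FROM orders a
LEFT JOIN customers b ON a.customer_id = b.id

Result:
product  | customer
---------+---------
Speaker  | NULL    
Stapler  | Dana    
Monitor  | Helen   
Desk     | Leo     
Keyboard | NULL    


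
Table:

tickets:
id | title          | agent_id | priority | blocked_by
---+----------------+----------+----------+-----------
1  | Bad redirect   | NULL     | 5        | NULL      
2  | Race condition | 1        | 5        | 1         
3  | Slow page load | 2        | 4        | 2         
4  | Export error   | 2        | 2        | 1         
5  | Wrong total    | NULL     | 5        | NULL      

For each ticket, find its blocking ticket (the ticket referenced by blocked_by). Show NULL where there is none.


This is a self-join: tickets is joined to a second copy of itself, matching each row's blocked_by to another row's id. Use LEFT JOIN so rows with blocked_by=NULL are kept.
  - ticket 1 (Bad redirect): blocked_by=NULL -> NULL
  - ticket 2 (Race condition): blocked_by=1 -> Bad redirect
  - ticket 3 (Slow page load): blocked_by=2 -> Race condition
  - ticket 4 (Export error): blocked_by=1 -> Bad redirect
  - ticket 5 (Wrong total): blocked_by=NULL -> NULL

SQL:
SELECT a.title AS item, b.title AS blocked_by
FROM tickets a
LEFT JOIN tickets b ON a.blocked_by = b.id

Result:
item           | blocked_by    
---------------+---------------
Bad redirect   | NULL          
Race condition | Bad redirect  
Slow page load | Race condition
Export error   | Bad redirect  
Wrong total    | NULL          


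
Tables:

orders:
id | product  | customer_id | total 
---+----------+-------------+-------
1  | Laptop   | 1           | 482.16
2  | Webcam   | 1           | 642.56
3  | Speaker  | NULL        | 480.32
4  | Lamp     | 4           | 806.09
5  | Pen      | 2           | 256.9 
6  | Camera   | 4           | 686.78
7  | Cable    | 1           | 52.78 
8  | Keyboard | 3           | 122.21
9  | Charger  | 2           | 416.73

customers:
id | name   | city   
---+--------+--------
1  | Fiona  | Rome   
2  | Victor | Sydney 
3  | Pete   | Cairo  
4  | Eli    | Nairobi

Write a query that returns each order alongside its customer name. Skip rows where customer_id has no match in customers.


INNER JOIN keeps only orders rows whose customer_id matches an id in customers. Walk through each order:
  - order 1 (Laptop): customer_id=1 -> matches Fiona
  - order 2 (Webcam): customer_id=1 -> matches Fiona
  - order 3 (Speaker): customer_id=NULL, no match -> dropped
  - order 4 (Lamp): customer_id=4 -> matches Eli
  - order 5 (Pen): customer_id=2 -> matches Victor
  - order 6 (Camera): customer_id=4 -> matches Eli
  - order 7 (Cable): customer_id=1 -> matches Fiona
  - order 8 (Keyboard): customer_id=3 -> matches Pete
  - order 9 (Charger): customer_id=2 -> matches Victor
So 1 of 9 rows is dropped.

SQL:
SELECT a.product, b.name AS customer
FROM orders a
INNER JOIN customers b ON a.customer_id = b.id

Result:
product  | customer
---------+---------
Laptop   | Fiona   
Webcam   | Fiona   
Lamp     | Eli     
Pen      | Victor  
Camera   | Eli     
Cable    | Fiona   
Keyboard | Pete    
Charger  | Victor  


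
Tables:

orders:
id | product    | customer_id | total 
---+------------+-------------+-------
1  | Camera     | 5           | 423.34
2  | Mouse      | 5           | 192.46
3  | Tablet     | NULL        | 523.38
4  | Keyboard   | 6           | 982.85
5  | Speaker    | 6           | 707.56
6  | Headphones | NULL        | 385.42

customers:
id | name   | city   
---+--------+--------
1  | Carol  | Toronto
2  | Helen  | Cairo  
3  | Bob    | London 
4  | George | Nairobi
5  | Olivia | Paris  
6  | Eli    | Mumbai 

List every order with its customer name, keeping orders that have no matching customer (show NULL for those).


LEFT JOIN keeps every row from orders (the left table); where customer_id has no match in customers, the customer columns become NULL. Walk through each order:
  - order 1 (Camera): customer_id=5 -> matches Olivia
  - order 2 (Mouse): customer_id=5 -> matches Olivia
  - order 3 (Tablet): customer_id=NULL, no match -> kept with NULL
  - order 4 (Keyboard): customer_id=6 -> matches Eli
  - order 5 (Speaker): customer_id=6 -> matches Eli
  - order 6 (Headphones): customer_id=NULL, no match -> kept with NULL
All 6 rows appear; 2 have NULL customer.

SQL:
SELECT a.product, b.name AS customer
FROM orders a
LEFT JOIN customers b ON a.customer_id = b.id

Result:
product    | customer
-----------+---------
Camera     | Olivia  
Mouse      | Olivia  
Tablet     | NULL    
Keyboard   | Eli     
Speaker    | Eli     
Headphones | NULL    
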